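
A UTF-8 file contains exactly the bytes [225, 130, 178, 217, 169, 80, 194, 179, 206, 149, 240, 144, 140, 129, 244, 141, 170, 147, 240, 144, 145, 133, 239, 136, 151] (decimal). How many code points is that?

9

Byte at offset 0: 0xE1 = 11100001 → 3-byte char (#1). Advance 3.
Byte at offset 3: 0xD9 = 11011001 → 2-byte char (#2). Advance 2.
Byte at offset 5: 0x50 = 01010000 → 1-byte char (#3). Advance 1.
Byte at offset 6: 0xC2 = 11000010 → 2-byte char (#4). Advance 2.
Byte at offset 8: 0xCE = 11001110 → 2-byte char (#5). Advance 2.
Byte at offset 10: 0xF0 = 11110000 → 4-byte char (#6). Advance 4.
Byte at offset 14: 0xF4 = 11110100 → 4-byte char (#7). Advance 4.
Byte at offset 18: 0xF0 = 11110000 → 4-byte char (#8). Advance 4.
Byte at offset 22: 0xEF = 11101111 → 3-byte char (#9). Advance 3.
Reached end at offset 25 after 9 code points.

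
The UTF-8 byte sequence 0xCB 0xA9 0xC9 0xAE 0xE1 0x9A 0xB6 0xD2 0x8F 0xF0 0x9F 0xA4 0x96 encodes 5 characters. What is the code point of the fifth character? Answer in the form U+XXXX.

Offset 0: leading byte 0xCB = 11001011 → 2-byte char #1 = CB A9.
Offset 2: leading byte 0xC9 = 11001001 → 2-byte char #2 = C9 AE.
Offset 4: leading byte 0xE1 = 11100001 → 3-byte char #3 = E1 9A B6.
Offset 7: leading byte 0xD2 = 11010010 → 2-byte char #4 = D2 8F.
Offset 9: leading byte 0xF0 = 11110000 → 4-byte char #5 = F0 9F A4 96.
Leading byte 0xF0 = 11110000 matches 11110xxx → 4-byte sequence.
Byte 1: 0xF0 = 11110000, payload 000 (3 bits).
Byte 2: 0x9F = 10011111 (10xxxxxx ✓), payload 011111.
Byte 3: 0xA4 = 10100100 (10xxxxxx ✓), payload 100100.
Byte 4: 0x96 = 10010110 (10xxxxxx ✓), payload 010110.
Concatenate: 000011111100100010110 = 0x1F916 (21 bits → U+1F916).

U+1F916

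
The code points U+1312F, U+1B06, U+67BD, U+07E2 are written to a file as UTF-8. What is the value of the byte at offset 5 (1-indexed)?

0xE1

1-indexed offset 5 is 0-indexed offset 4.
U+1312F → 4-byte form F0 93 84 AF at offsets 0–3.
U+1B06 → 3-byte form E1 AC 86 at offsets 4–6.
Offset 4 falls in char 2's range; it's byte 1 of E1 AC 86 = 0xE1.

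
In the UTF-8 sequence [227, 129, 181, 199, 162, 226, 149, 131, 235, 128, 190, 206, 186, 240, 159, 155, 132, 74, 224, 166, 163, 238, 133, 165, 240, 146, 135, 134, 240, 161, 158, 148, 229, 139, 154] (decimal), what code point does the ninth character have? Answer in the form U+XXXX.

U+E165

Offset 0: leading byte 0xE3 = 11100011 → 3-byte char #1 = E3 81 B5.
Offset 3: leading byte 0xC7 = 11000111 → 2-byte char #2 = C7 A2.
Offset 5: leading byte 0xE2 = 11100010 → 3-byte char #3 = E2 95 83.
Offset 8: leading byte 0xEB = 11101011 → 3-byte char #4 = EB 80 BE.
Offset 11: leading byte 0xCE = 11001110 → 2-byte char #5 = CE BA.
Offset 13: leading byte 0xF0 = 11110000 → 4-byte char #6 = F0 9F 9B 84.
Offset 17: leading byte 0x4A = 01001010 → 1-byte char #7 = 4A.
Offset 18: leading byte 0xE0 = 11100000 → 3-byte char #8 = E0 A6 A3.
Offset 21: leading byte 0xEE = 11101110 → 3-byte char #9 = EE 85 A5.
Leading byte 0xEE = 11101110 matches 1110xxxx → 3-byte sequence.
Byte 1: 0xEE = 11101110, payload 1110 (4 bits).
Byte 2: 0x85 = 10000101 (10xxxxxx ✓), payload 000101.
Byte 3: 0xA5 = 10100101 (10xxxxxx ✓), payload 100101.
Concatenate: 1110000101100101 = 0xE165 (16 bits → U+E165).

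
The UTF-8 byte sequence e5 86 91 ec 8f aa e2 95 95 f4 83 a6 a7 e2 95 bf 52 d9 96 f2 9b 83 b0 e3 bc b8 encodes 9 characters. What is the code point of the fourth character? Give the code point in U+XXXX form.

U+1039A7

Offset 0: leading byte 0xE5 = 11100101 → 3-byte char #1 = E5 86 91.
Offset 3: leading byte 0xEC = 11101100 → 3-byte char #2 = EC 8F AA.
Offset 6: leading byte 0xE2 = 11100010 → 3-byte char #3 = E2 95 95.
Offset 9: leading byte 0xF4 = 11110100 → 4-byte char #4 = F4 83 A6 A7.
Leading byte 0xF4 = 11110100 matches 11110xxx → 4-byte sequence.
Byte 1: 0xF4 = 11110100, payload 100 (3 bits).
Byte 2: 0x83 = 10000011 (10xxxxxx ✓), payload 000011.
Byte 3: 0xA6 = 10100110 (10xxxxxx ✓), payload 100110.
Byte 4: 0xA7 = 10100111 (10xxxxxx ✓), payload 100111.
Concatenate: 100000011100110100111 = 0x1039A7 (21 bits → U+1039A7).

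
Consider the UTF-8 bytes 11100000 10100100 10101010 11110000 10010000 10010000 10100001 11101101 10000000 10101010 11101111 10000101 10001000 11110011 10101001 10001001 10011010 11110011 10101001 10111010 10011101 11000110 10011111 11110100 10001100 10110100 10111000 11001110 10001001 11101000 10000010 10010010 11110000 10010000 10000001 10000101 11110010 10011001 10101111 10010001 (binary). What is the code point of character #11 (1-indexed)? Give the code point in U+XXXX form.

U+10045

Offset 0: leading byte 0xE0 = 11100000 → 3-byte char #1 = E0 A4 AA.
Offset 3: leading byte 0xF0 = 11110000 → 4-byte char #2 = F0 90 90 A1.
Offset 7: leading byte 0xED = 11101101 → 3-byte char #3 = ED 80 AA.
Offset 10: leading byte 0xEF = 11101111 → 3-byte char #4 = EF 85 88.
Offset 13: leading byte 0xF3 = 11110011 → 4-byte char #5 = F3 A9 89 9A.
Offset 17: leading byte 0xF3 = 11110011 → 4-byte char #6 = F3 A9 BA 9D.
Offset 21: leading byte 0xC6 = 11000110 → 2-byte char #7 = C6 9F.
Offset 23: leading byte 0xF4 = 11110100 → 4-byte char #8 = F4 8C B4 B8.
Offset 27: leading byte 0xCE = 11001110 → 2-byte char #9 = CE 89.
Offset 29: leading byte 0xE8 = 11101000 → 3-byte char #10 = E8 82 92.
Offset 32: leading byte 0xF0 = 11110000 → 4-byte char #11 = F0 90 81 85.
Leading byte 0xF0 = 11110000 matches 11110xxx → 4-byte sequence.
Byte 1: 0xF0 = 11110000, payload 000 (3 bits).
Byte 2: 0x90 = 10010000 (10xxxxxx ✓), payload 010000.
Byte 3: 0x81 = 10000001 (10xxxxxx ✓), payload 000001.
Byte 4: 0x85 = 10000101 (10xxxxxx ✓), payload 000101.
Concatenate: 000010000000001000101 = 0x10045 (21 bits → U+10045).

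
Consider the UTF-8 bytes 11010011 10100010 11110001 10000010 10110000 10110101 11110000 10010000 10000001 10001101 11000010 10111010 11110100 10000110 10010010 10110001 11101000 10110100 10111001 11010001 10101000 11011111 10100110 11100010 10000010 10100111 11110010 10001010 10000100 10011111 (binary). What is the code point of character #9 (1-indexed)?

U+20A7

Offset 0: leading byte 0xD3 = 11010011 → 2-byte char #1 = D3 A2.
Offset 2: leading byte 0xF1 = 11110001 → 4-byte char #2 = F1 82 B0 B5.
Offset 6: leading byte 0xF0 = 11110000 → 4-byte char #3 = F0 90 81 8D.
Offset 10: leading byte 0xC2 = 11000010 → 2-byte char #4 = C2 BA.
Offset 12: leading byte 0xF4 = 11110100 → 4-byte char #5 = F4 86 92 B1.
Offset 16: leading byte 0xE8 = 11101000 → 3-byte char #6 = E8 B4 B9.
Offset 19: leading byte 0xD1 = 11010001 → 2-byte char #7 = D1 A8.
Offset 21: leading byte 0xDF = 11011111 → 2-byte char #8 = DF A6.
Offset 23: leading byte 0xE2 = 11100010 → 3-byte char #9 = E2 82 A7.
Leading byte 0xE2 = 11100010 matches 1110xxxx → 3-byte sequence.
Byte 1: 0xE2 = 11100010, payload 0010 (4 bits).
Byte 2: 0x82 = 10000010 (10xxxxxx ✓), payload 000010.
Byte 3: 0xA7 = 10100111 (10xxxxxx ✓), payload 100111.
Concatenate: 0010000010100111 = 0x20A7 (16 bits → U+20A7).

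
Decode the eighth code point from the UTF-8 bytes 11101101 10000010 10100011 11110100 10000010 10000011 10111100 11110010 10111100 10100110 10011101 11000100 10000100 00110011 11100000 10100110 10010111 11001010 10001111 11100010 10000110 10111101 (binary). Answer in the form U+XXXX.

U+21BD

Offset 0: leading byte 0xED = 11101101 → 3-byte char #1 = ED 82 A3.
Offset 3: leading byte 0xF4 = 11110100 → 4-byte char #2 = F4 82 83 BC.
Offset 7: leading byte 0xF2 = 11110010 → 4-byte char #3 = F2 BC A6 9D.
Offset 11: leading byte 0xC4 = 11000100 → 2-byte char #4 = C4 84.
Offset 13: leading byte 0x33 = 00110011 → 1-byte char #5 = 33.
Offset 14: leading byte 0xE0 = 11100000 → 3-byte char #6 = E0 A6 97.
Offset 17: leading byte 0xCA = 11001010 → 2-byte char #7 = CA 8F.
Offset 19: leading byte 0xE2 = 11100010 → 3-byte char #8 = E2 86 BD.
Leading byte 0xE2 = 11100010 matches 1110xxxx → 3-byte sequence.
Byte 1: 0xE2 = 11100010, payload 0010 (4 bits).
Byte 2: 0x86 = 10000110 (10xxxxxx ✓), payload 000110.
Byte 3: 0xBD = 10111101 (10xxxxxx ✓), payload 111101.
Concatenate: 0010000110111101 = 0x21BD (16 bits → U+21BD).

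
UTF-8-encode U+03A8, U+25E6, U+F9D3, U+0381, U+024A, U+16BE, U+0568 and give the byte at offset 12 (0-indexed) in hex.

0xE1

U+03A8 → 2-byte form CE A8 at offsets 0–1.
U+25E6 → 3-byte form E2 97 A6 at offsets 2–4.
U+F9D3 → 3-byte form EF A7 93 at offsets 5–7.
U+0381 → 2-byte form CE 81 at offsets 8–9.
U+024A → 2-byte form C9 8A at offsets 10–11.
U+16BE → 3-byte form E1 9A BE at offsets 12–14.
Offset 12 falls in char 6's range; it's byte 1 of E1 9A BE = 0xE1.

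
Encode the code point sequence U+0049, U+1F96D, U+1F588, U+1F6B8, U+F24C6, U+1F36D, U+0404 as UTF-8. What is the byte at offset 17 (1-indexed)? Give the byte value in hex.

1-indexed offset 17 is 0-indexed offset 16.
U+0049 → 1-byte form 49 at offsets 0–0.
U+1F96D → 4-byte form F0 9F A5 AD at offsets 1–4.
U+1F588 → 4-byte form F0 9F 96 88 at offsets 5–8.
U+1F6B8 → 4-byte form F0 9F 9A B8 at offsets 9–12.
U+F24C6 → 4-byte form F3 B2 93 86 at offsets 13–16.
Offset 16 falls in char 5's range; it's byte 4 of F3 B2 93 86 = 0x86.

0x86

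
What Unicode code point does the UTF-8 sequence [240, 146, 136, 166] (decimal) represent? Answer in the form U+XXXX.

Leading byte 0xF0 = 11110000 matches 11110xxx → 4-byte sequence.
Byte 1: 0xF0 = 11110000, payload 000 (3 bits).
Byte 2: 0x92 = 10010010 (10xxxxxx ✓), payload 010010.
Byte 3: 0x88 = 10001000 (10xxxxxx ✓), payload 001000.
Byte 4: 0xA6 = 10100110 (10xxxxxx ✓), payload 100110.
Concatenate: 000010010001000100110 = 0x12226 (21 bits → U+12226).

U+12226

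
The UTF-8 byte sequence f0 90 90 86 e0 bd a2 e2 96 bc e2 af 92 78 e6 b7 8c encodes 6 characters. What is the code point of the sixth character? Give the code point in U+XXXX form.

Offset 0: leading byte 0xF0 = 11110000 → 4-byte char #1 = F0 90 90 86.
Offset 4: leading byte 0xE0 = 11100000 → 3-byte char #2 = E0 BD A2.
Offset 7: leading byte 0xE2 = 11100010 → 3-byte char #3 = E2 96 BC.
Offset 10: leading byte 0xE2 = 11100010 → 3-byte char #4 = E2 AF 92.
Offset 13: leading byte 0x78 = 01111000 → 1-byte char #5 = 78.
Offset 14: leading byte 0xE6 = 11100110 → 3-byte char #6 = E6 B7 8C.
Leading byte 0xE6 = 11100110 matches 1110xxxx → 3-byte sequence.
Byte 1: 0xE6 = 11100110, payload 0110 (4 bits).
Byte 2: 0xB7 = 10110111 (10xxxxxx ✓), payload 110111.
Byte 3: 0x8C = 10001100 (10xxxxxx ✓), payload 001100.
Concatenate: 0110110111001100 = 0x6DCC (16 bits → U+6DCC).

U+6DCC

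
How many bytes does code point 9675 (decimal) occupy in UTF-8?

U+25CB = 0x25CB. UTF-8 uses 1 byte below 0x80, 2 below 0x800, 3 below 0x10000, 4 up to 0x10FFFF. 0x25CB is in U+0800–U+FFFF → 3 bytes.

3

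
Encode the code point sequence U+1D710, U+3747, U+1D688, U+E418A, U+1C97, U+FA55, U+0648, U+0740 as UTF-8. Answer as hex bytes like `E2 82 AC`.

F0 9D 9C 90 E3 9D 87 F0 9D 9A 88 F3 A4 86 8A E1 B2 97 EF A9 95 D9 88 DD 80

U+1D710: 4-byte form → F0 9D 9C 90.
U+3747: 3-byte form → E3 9D 87.
U+1D688: 4-byte form → F0 9D 9A 88.
U+E418A: 4-byte form → F3 A4 86 8A.
U+1C97: 3-byte form → E1 B2 97.
U+FA55: 3-byte form → EF A9 95.
U+0648: 2-byte form → D9 88.
U+0740: 2-byte form → DD 80.
Concatenated (25 bytes): F0 9D 9C 90 E3 9D 87 F0 9D 9A 88 F3 A4 86 8A E1 B2 97 EF A9 95 D9 88 DD 80.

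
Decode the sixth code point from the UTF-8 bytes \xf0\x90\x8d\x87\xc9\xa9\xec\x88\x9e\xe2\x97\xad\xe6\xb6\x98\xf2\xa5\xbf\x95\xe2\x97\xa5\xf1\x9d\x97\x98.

Offset 0: leading byte 0xF0 = 11110000 → 4-byte char #1 = F0 90 8D 87.
Offset 4: leading byte 0xC9 = 11001001 → 2-byte char #2 = C9 A9.
Offset 6: leading byte 0xEC = 11101100 → 3-byte char #3 = EC 88 9E.
Offset 9: leading byte 0xE2 = 11100010 → 3-byte char #4 = E2 97 AD.
Offset 12: leading byte 0xE6 = 11100110 → 3-byte char #5 = E6 B6 98.
Offset 15: leading byte 0xF2 = 11110010 → 4-byte char #6 = F2 A5 BF 95.
Leading byte 0xF2 = 11110010 matches 11110xxx → 4-byte sequence.
Byte 1: 0xF2 = 11110010, payload 010 (3 bits).
Byte 2: 0xA5 = 10100101 (10xxxxxx ✓), payload 100101.
Byte 3: 0xBF = 10111111 (10xxxxxx ✓), payload 111111.
Byte 4: 0x95 = 10010101 (10xxxxxx ✓), payload 010101.
Concatenate: 010100101111111010101 = 0xA5FD5 (21 bits → U+A5FD5).

U+A5FD5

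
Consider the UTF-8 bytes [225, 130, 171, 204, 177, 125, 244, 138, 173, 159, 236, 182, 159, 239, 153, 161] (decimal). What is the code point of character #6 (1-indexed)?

U+F661

Offset 0: leading byte 0xE1 = 11100001 → 3-byte char #1 = E1 82 AB.
Offset 3: leading byte 0xCC = 11001100 → 2-byte char #2 = CC B1.
Offset 5: leading byte 0x7D = 01111101 → 1-byte char #3 = 7D.
Offset 6: leading byte 0xF4 = 11110100 → 4-byte char #4 = F4 8A AD 9F.
Offset 10: leading byte 0xEC = 11101100 → 3-byte char #5 = EC B6 9F.
Offset 13: leading byte 0xEF = 11101111 → 3-byte char #6 = EF 99 A1.
Leading byte 0xEF = 11101111 matches 1110xxxx → 3-byte sequence.
Byte 1: 0xEF = 11101111, payload 1111 (4 bits).
Byte 2: 0x99 = 10011001 (10xxxxxx ✓), payload 011001.
Byte 3: 0xA1 = 10100001 (10xxxxxx ✓), payload 100001.
Concatenate: 1111011001100001 = 0xF661 (16 bits → U+F661).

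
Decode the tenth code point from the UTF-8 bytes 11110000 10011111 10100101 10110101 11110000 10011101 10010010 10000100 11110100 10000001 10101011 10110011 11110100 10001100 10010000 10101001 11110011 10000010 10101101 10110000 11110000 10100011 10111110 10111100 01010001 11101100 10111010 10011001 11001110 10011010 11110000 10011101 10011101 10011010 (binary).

Offset 0: leading byte 0xF0 = 11110000 → 4-byte char #1 = F0 9F A5 B5.
Offset 4: leading byte 0xF0 = 11110000 → 4-byte char #2 = F0 9D 92 84.
Offset 8: leading byte 0xF4 = 11110100 → 4-byte char #3 = F4 81 AB B3.
Offset 12: leading byte 0xF4 = 11110100 → 4-byte char #4 = F4 8C 90 A9.
Offset 16: leading byte 0xF3 = 11110011 → 4-byte char #5 = F3 82 AD B0.
Offset 20: leading byte 0xF0 = 11110000 → 4-byte char #6 = F0 A3 BE BC.
Offset 24: leading byte 0x51 = 01010001 → 1-byte char #7 = 51.
Offset 25: leading byte 0xEC = 11101100 → 3-byte char #8 = EC BA 99.
Offset 28: leading byte 0xCE = 11001110 → 2-byte char #9 = CE 9A.
Offset 30: leading byte 0xF0 = 11110000 → 4-byte char #10 = F0 9D 9D 9A.
Leading byte 0xF0 = 11110000 matches 11110xxx → 4-byte sequence.
Byte 1: 0xF0 = 11110000, payload 000 (3 bits).
Byte 2: 0x9D = 10011101 (10xxxxxx ✓), payload 011101.
Byte 3: 0x9D = 10011101 (10xxxxxx ✓), payload 011101.
Byte 4: 0x9A = 10011010 (10xxxxxx ✓), payload 011010.
Concatenate: 000011101011101011010 = 0x1D75A (21 bits → U+1D75A).

U+1D75A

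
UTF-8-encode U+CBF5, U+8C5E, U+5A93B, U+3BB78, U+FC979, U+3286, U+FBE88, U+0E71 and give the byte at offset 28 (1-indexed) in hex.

1-indexed offset 28 is 0-indexed offset 27.
U+CBF5 → 3-byte form EC AF B5 at offsets 0–2.
U+8C5E → 3-byte form E8 B1 9E at offsets 3–5.
U+5A93B → 4-byte form F1 9A A4 BB at offsets 6–9.
U+3BB78 → 4-byte form F0 BB AD B8 at offsets 10–13.
U+FC979 → 4-byte form F3 BC A5 B9 at offsets 14–17.
U+3286 → 3-byte form E3 8A 86 at offsets 18–20.
U+FBE88 → 4-byte form F3 BB BA 88 at offsets 21–24.
U+0E71 → 3-byte form E0 B9 B1 at offsets 25–27.
Offset 27 falls in char 8's range; it's byte 3 of E0 B9 B1 = 0xB1.

0xB1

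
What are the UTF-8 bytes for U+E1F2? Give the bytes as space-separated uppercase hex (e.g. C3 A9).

EE 87 B2

U+E1F2 = 0xE1F2 = 57842 decimal. In range U+0800–U+FFFF → 3-byte form: 1110xxxx 10xxxxxx 10xxxxxx.
Binary (16 bits): 1110000111110010.
Split 4+6+6: 1110 | 000111 | 110010.
Byte 1: 11101110 = 0xEE.
Byte 2: 10000111 = 0x87.
Byte 3: 10110010 = 0xB2.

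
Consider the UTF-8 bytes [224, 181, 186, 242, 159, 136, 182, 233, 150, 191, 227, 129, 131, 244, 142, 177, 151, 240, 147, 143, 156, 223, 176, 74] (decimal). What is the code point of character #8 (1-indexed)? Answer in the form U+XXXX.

Offset 0: leading byte 0xE0 = 11100000 → 3-byte char #1 = E0 B5 BA.
Offset 3: leading byte 0xF2 = 11110010 → 4-byte char #2 = F2 9F 88 B6.
Offset 7: leading byte 0xE9 = 11101001 → 3-byte char #3 = E9 96 BF.
Offset 10: leading byte 0xE3 = 11100011 → 3-byte char #4 = E3 81 83.
Offset 13: leading byte 0xF4 = 11110100 → 4-byte char #5 = F4 8E B1 97.
Offset 17: leading byte 0xF0 = 11110000 → 4-byte char #6 = F0 93 8F 9C.
Offset 21: leading byte 0xDF = 11011111 → 2-byte char #7 = DF B0.
Offset 23: leading byte 0x4A = 01001010 → 1-byte char #8 = 4A.
Leading byte 0x4A = 01001010 matches 0xxxxxxx → 1-byte sequence.
Byte 1: 0x4A = 01001010, payload 1001010 (7 bits).
Concatenate: 1001010 = 0x4A (7 bits → U+004A).

U+004A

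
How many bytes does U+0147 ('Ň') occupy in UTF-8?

2

U+0147 = 0x147. UTF-8 uses 1 byte below 0x80, 2 below 0x800, 3 below 0x10000, 4 up to 0x10FFFF. 0x147 is in U+0080–U+07FF → 2 bytes.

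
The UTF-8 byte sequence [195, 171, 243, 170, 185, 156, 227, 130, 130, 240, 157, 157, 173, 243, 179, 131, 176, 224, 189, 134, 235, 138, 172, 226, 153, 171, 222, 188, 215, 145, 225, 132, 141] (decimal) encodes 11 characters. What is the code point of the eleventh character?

U+110D

Offset 0: leading byte 0xC3 = 11000011 → 2-byte char #1 = C3 AB.
Offset 2: leading byte 0xF3 = 11110011 → 4-byte char #2 = F3 AA B9 9C.
Offset 6: leading byte 0xE3 = 11100011 → 3-byte char #3 = E3 82 82.
Offset 9: leading byte 0xF0 = 11110000 → 4-byte char #4 = F0 9D 9D AD.
Offset 13: leading byte 0xF3 = 11110011 → 4-byte char #5 = F3 B3 83 B0.
Offset 17: leading byte 0xE0 = 11100000 → 3-byte char #6 = E0 BD 86.
Offset 20: leading byte 0xEB = 11101011 → 3-byte char #7 = EB 8A AC.
Offset 23: leading byte 0xE2 = 11100010 → 3-byte char #8 = E2 99 AB.
Offset 26: leading byte 0xDE = 11011110 → 2-byte char #9 = DE BC.
Offset 28: leading byte 0xD7 = 11010111 → 2-byte char #10 = D7 91.
Offset 30: leading byte 0xE1 = 11100001 → 3-byte char #11 = E1 84 8D.
Leading byte 0xE1 = 11100001 matches 1110xxxx → 3-byte sequence.
Byte 1: 0xE1 = 11100001, payload 0001 (4 bits).
Byte 2: 0x84 = 10000100 (10xxxxxx ✓), payload 000100.
Byte 3: 0x8D = 10001101 (10xxxxxx ✓), payload 001101.
Concatenate: 0001000100001101 = 0x110D (16 bits → U+110D).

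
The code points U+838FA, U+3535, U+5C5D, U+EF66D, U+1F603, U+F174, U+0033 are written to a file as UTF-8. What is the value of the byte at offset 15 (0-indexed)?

0x9F

U+838FA → 4-byte form F2 83 A3 BA at offsets 0–3.
U+3535 → 3-byte form E3 94 B5 at offsets 4–6.
U+5C5D → 3-byte form E5 B1 9D at offsets 7–9.
U+EF66D → 4-byte form F3 AF 99 AD at offsets 10–13.
U+1F603 → 4-byte form F0 9F 98 83 at offsets 14–17.
Offset 15 falls in char 5's range; it's byte 2 of F0 9F 98 83 = 0x9F.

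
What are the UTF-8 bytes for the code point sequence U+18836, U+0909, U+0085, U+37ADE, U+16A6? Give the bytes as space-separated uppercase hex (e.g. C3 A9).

F0 98 A0 B6 E0 A4 89 C2 85 F0 B7 AB 9E E1 9A A6

U+18836: 4-byte form → F0 98 A0 B6.
U+0909: 3-byte form → E0 A4 89.
U+0085: 2-byte form → C2 85.
U+37ADE: 4-byte form → F0 B7 AB 9E.
U+16A6: 3-byte form → E1 9A A6.
Concatenated (16 bytes): F0 98 A0 B6 E0 A4 89 C2 85 F0 B7 AB 9E E1 9A A6.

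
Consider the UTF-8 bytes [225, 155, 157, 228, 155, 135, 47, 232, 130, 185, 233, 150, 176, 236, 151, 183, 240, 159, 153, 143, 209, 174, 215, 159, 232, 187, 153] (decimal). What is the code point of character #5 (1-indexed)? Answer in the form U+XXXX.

Offset 0: leading byte 0xE1 = 11100001 → 3-byte char #1 = E1 9B 9D.
Offset 3: leading byte 0xE4 = 11100100 → 3-byte char #2 = E4 9B 87.
Offset 6: leading byte 0x2F = 00101111 → 1-byte char #3 = 2F.
Offset 7: leading byte 0xE8 = 11101000 → 3-byte char #4 = E8 82 B9.
Offset 10: leading byte 0xE9 = 11101001 → 3-byte char #5 = E9 96 B0.
Leading byte 0xE9 = 11101001 matches 1110xxxx → 3-byte sequence.
Byte 1: 0xE9 = 11101001, payload 1001 (4 bits).
Byte 2: 0x96 = 10010110 (10xxxxxx ✓), payload 010110.
Byte 3: 0xB0 = 10110000 (10xxxxxx ✓), payload 110000.
Concatenate: 1001010110110000 = 0x95B0 (16 bits → U+95B0).

U+95B0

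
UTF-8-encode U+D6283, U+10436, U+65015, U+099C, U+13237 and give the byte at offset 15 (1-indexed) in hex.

0x9C

1-indexed offset 15 is 0-indexed offset 14.
U+D6283 → 4-byte form F3 96 8A 83 at offsets 0–3.
U+10436 → 4-byte form F0 90 90 B6 at offsets 4–7.
U+65015 → 4-byte form F1 A5 80 95 at offsets 8–11.
U+099C → 3-byte form E0 A6 9C at offsets 12–14.
Offset 14 falls in char 4's range; it's byte 3 of E0 A6 9C = 0x9C.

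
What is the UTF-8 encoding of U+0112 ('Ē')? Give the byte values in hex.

U+0112 = 0x112 = 274 decimal. In range U+0080–U+07FF → 2-byte form: 110xxxxx 10xxxxxx.
Binary (11 bits): 00100010010.
Split 5+6: 00100 | 010010.
Byte 1: 11000100 = 0xC4.
Byte 2: 10010010 = 0x92.

C4 92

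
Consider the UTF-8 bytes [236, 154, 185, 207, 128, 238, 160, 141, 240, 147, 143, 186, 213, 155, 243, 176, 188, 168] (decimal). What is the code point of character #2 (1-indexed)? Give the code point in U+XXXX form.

U+03C0

Offset 0: leading byte 0xEC = 11101100 → 3-byte char #1 = EC 9A B9.
Offset 3: leading byte 0xCF = 11001111 → 2-byte char #2 = CF 80.
Leading byte 0xCF = 11001111 matches 110xxxxx → 2-byte sequence.
Byte 1: 0xCF = 11001111, payload 01111 (5 bits).
Byte 2: 0x80 = 10000000 (10xxxxxx ✓), payload 000000.
Concatenate: 01111000000 = 0x3C0 (11 bits → U+03C0).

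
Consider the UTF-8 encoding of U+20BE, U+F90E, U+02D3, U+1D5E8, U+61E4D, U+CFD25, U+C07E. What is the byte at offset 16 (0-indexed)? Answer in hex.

U+20BE → 3-byte form E2 82 BE at offsets 0–2.
U+F90E → 3-byte form EF A4 8E at offsets 3–5.
U+02D3 → 2-byte form CB 93 at offsets 6–7.
U+1D5E8 → 4-byte form F0 9D 97 A8 at offsets 8–11.
U+61E4D → 4-byte form F1 A1 B9 8D at offsets 12–15.
U+CFD25 → 4-byte form F3 8F B4 A5 at offsets 16–19.
Offset 16 falls in char 6's range; it's byte 1 of F3 8F B4 A5 = 0xF3.

0xF3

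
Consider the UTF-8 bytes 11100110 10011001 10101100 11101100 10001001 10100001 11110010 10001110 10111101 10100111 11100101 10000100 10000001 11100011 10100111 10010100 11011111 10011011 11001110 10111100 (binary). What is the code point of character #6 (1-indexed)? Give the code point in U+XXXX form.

U+07DB

Offset 0: leading byte 0xE6 = 11100110 → 3-byte char #1 = E6 99 AC.
Offset 3: leading byte 0xEC = 11101100 → 3-byte char #2 = EC 89 A1.
Offset 6: leading byte 0xF2 = 11110010 → 4-byte char #3 = F2 8E BD A7.
Offset 10: leading byte 0xE5 = 11100101 → 3-byte char #4 = E5 84 81.
Offset 13: leading byte 0xE3 = 11100011 → 3-byte char #5 = E3 A7 94.
Offset 16: leading byte 0xDF = 11011111 → 2-byte char #6 = DF 9B.
Leading byte 0xDF = 11011111 matches 110xxxxx → 2-byte sequence.
Byte 1: 0xDF = 11011111, payload 11111 (5 bits).
Byte 2: 0x9B = 10011011 (10xxxxxx ✓), payload 011011.
Concatenate: 11111011011 = 0x7DB (11 bits → U+07DB).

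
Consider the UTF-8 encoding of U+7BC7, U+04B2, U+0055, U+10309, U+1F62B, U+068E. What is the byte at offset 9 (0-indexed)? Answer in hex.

U+7BC7 → 3-byte form E7 AF 87 at offsets 0–2.
U+04B2 → 2-byte form D2 B2 at offsets 3–4.
U+0055 → 1-byte form 55 at offsets 5–5.
U+10309 → 4-byte form F0 90 8C 89 at offsets 6–9.
Offset 9 falls in char 4's range; it's byte 4 of F0 90 8C 89 = 0x89.

0x89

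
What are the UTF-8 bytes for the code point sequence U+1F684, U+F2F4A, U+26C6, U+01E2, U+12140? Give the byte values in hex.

F0 9F 9A 84 F3 B2 BD 8A E2 9B 86 C7 A2 F0 92 85 80

U+1F684: 4-byte form → F0 9F 9A 84.
U+F2F4A: 4-byte form → F3 B2 BD 8A.
U+26C6: 3-byte form → E2 9B 86.
U+01E2: 2-byte form → C7 A2.
U+12140: 4-byte form → F0 92 85 80.
Concatenated (17 bytes): F0 9F 9A 84 F3 B2 BD 8A E2 9B 86 C7 A2 F0 92 85 80.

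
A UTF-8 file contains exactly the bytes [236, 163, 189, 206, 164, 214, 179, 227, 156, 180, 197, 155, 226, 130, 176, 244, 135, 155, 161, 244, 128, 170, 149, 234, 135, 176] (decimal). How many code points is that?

9

Byte at offset 0: 0xEC = 11101100 → 3-byte char (#1). Advance 3.
Byte at offset 3: 0xCE = 11001110 → 2-byte char (#2). Advance 2.
Byte at offset 5: 0xD6 = 11010110 → 2-byte char (#3). Advance 2.
Byte at offset 7: 0xE3 = 11100011 → 3-byte char (#4). Advance 3.
Byte at offset 10: 0xC5 = 11000101 → 2-byte char (#5). Advance 2.
Byte at offset 12: 0xE2 = 11100010 → 3-byte char (#6). Advance 3.
Byte at offset 15: 0xF4 = 11110100 → 4-byte char (#7). Advance 4.
Byte at offset 19: 0xF4 = 11110100 → 4-byte char (#8). Advance 4.
Byte at offset 23: 0xEA = 11101010 → 3-byte char (#9). Advance 3.
Reached end at offset 26 after 9 code points.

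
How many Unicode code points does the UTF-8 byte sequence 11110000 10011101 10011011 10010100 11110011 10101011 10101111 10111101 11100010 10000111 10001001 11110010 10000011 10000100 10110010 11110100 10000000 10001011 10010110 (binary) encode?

5

Byte at offset 0: 0xF0 = 11110000 → 4-byte char (#1). Advance 4.
Byte at offset 4: 0xF3 = 11110011 → 4-byte char (#2). Advance 4.
Byte at offset 8: 0xE2 = 11100010 → 3-byte char (#3). Advance 3.
Byte at offset 11: 0xF2 = 11110010 → 4-byte char (#4). Advance 4.
Byte at offset 15: 0xF4 = 11110100 → 4-byte char (#5). Advance 4.
Reached end at offset 19 after 5 code points.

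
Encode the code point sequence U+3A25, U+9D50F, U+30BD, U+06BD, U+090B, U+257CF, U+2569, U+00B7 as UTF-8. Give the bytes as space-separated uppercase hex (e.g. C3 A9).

U+3A25: 3-byte form → E3 A8 A5.
U+9D50F: 4-byte form → F2 9D 94 8F.
U+30BD: 3-byte form → E3 82 BD.
U+06BD: 2-byte form → DA BD.
U+090B: 3-byte form → E0 A4 8B.
U+257CF: 4-byte form → F0 A5 9F 8F.
U+2569: 3-byte form → E2 95 A9.
U+00B7: 2-byte form → C2 B7.
Concatenated (24 bytes): E3 A8 A5 F2 9D 94 8F E3 82 BD DA BD E0 A4 8B F0 A5 9F 8F E2 95 A9 C2 B7.

E3 A8 A5 F2 9D 94 8F E3 82 BD DA BD E0 A4 8B F0 A5 9F 8F E2 95 A9 C2 B7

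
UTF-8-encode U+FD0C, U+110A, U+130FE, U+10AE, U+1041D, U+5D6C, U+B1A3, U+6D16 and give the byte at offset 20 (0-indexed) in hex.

0xEB

U+FD0C → 3-byte form EF B4 8C at offsets 0–2.
U+110A → 3-byte form E1 84 8A at offsets 3–5.
U+130FE → 4-byte form F0 93 83 BE at offsets 6–9.
U+10AE → 3-byte form E1 82 AE at offsets 10–12.
U+1041D → 4-byte form F0 90 90 9D at offsets 13–16.
U+5D6C → 3-byte form E5 B5 AC at offsets 17–19.
U+B1A3 → 3-byte form EB 86 A3 at offsets 20–22.
Offset 20 falls in char 7's range; it's byte 1 of EB 86 A3 = 0xEB.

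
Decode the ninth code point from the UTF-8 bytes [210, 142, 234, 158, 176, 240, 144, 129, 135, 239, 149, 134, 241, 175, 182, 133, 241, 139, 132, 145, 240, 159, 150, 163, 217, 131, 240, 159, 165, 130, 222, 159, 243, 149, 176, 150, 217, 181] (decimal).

U+1F942

Offset 0: leading byte 0xD2 = 11010010 → 2-byte char #1 = D2 8E.
Offset 2: leading byte 0xEA = 11101010 → 3-byte char #2 = EA 9E B0.
Offset 5: leading byte 0xF0 = 11110000 → 4-byte char #3 = F0 90 81 87.
Offset 9: leading byte 0xEF = 11101111 → 3-byte char #4 = EF 95 86.
Offset 12: leading byte 0xF1 = 11110001 → 4-byte char #5 = F1 AF B6 85.
Offset 16: leading byte 0xF1 = 11110001 → 4-byte char #6 = F1 8B 84 91.
Offset 20: leading byte 0xF0 = 11110000 → 4-byte char #7 = F0 9F 96 A3.
Offset 24: leading byte 0xD9 = 11011001 → 2-byte char #8 = D9 83.
Offset 26: leading byte 0xF0 = 11110000 → 4-byte char #9 = F0 9F A5 82.
Leading byte 0xF0 = 11110000 matches 11110xxx → 4-byte sequence.
Byte 1: 0xF0 = 11110000, payload 000 (3 bits).
Byte 2: 0x9F = 10011111 (10xxxxxx ✓), payload 011111.
Byte 3: 0xA5 = 10100101 (10xxxxxx ✓), payload 100101.
Byte 4: 0x82 = 10000010 (10xxxxxx ✓), payload 000010.
Concatenate: 000011111100101000010 = 0x1F942 (21 bits → U+1F942).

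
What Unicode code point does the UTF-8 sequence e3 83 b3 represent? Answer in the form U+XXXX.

Leading byte 0xE3 = 11100011 matches 1110xxxx → 3-byte sequence.
Byte 1: 0xE3 = 11100011, payload 0011 (4 bits).
Byte 2: 0x83 = 10000011 (10xxxxxx ✓), payload 000011.
Byte 3: 0xB3 = 10110011 (10xxxxxx ✓), payload 110011.
Concatenate: 0011000011110011 = 0x30F3 (16 bits → U+30F3).

U+30F3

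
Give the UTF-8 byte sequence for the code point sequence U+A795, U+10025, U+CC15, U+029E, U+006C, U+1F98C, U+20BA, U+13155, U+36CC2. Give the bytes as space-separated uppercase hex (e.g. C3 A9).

U+A795: 3-byte form → EA 9E 95.
U+10025: 4-byte form → F0 90 80 A5.
U+CC15: 3-byte form → EC B0 95.
U+029E: 2-byte form → CA 9E.
U+006C: 1-byte form → 6C.
U+1F98C: 4-byte form → F0 9F A6 8C.
U+20BA: 3-byte form → E2 82 BA.
U+13155: 4-byte form → F0 93 85 95.
U+36CC2: 4-byte form → F0 B6 B3 82.
Concatenated (28 bytes): EA 9E 95 F0 90 80 A5 EC B0 95 CA 9E 6C F0 9F A6 8C E2 82 BA F0 93 85 95 F0 B6 B3 82.

EA 9E 95 F0 90 80 A5 EC B0 95 CA 9E 6C F0 9F A6 8C E2 82 BA F0 93 85 95 F0 B6 B3 82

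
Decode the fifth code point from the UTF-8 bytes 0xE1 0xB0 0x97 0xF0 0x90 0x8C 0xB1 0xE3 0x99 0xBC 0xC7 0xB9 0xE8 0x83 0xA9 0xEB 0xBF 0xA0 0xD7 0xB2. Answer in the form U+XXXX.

U+80E9

Offset 0: leading byte 0xE1 = 11100001 → 3-byte char #1 = E1 B0 97.
Offset 3: leading byte 0xF0 = 11110000 → 4-byte char #2 = F0 90 8C B1.
Offset 7: leading byte 0xE3 = 11100011 → 3-byte char #3 = E3 99 BC.
Offset 10: leading byte 0xC7 = 11000111 → 2-byte char #4 = C7 B9.
Offset 12: leading byte 0xE8 = 11101000 → 3-byte char #5 = E8 83 A9.
Leading byte 0xE8 = 11101000 matches 1110xxxx → 3-byte sequence.
Byte 1: 0xE8 = 11101000, payload 1000 (4 bits).
Byte 2: 0x83 = 10000011 (10xxxxxx ✓), payload 000011.
Byte 3: 0xA9 = 10101001 (10xxxxxx ✓), payload 101001.
Concatenate: 1000000011101001 = 0x80E9 (16 bits → U+80E9).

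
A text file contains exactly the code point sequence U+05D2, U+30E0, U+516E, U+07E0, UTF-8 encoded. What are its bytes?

D7 92 E3 83 A0 E5 85 AE DF A0

U+05D2: 2-byte form → D7 92.
U+30E0: 3-byte form → E3 83 A0.
U+516E: 3-byte form → E5 85 AE.
U+07E0: 2-byte form → DF A0.
Concatenated (10 bytes): D7 92 E3 83 A0 E5 85 AE DF A0.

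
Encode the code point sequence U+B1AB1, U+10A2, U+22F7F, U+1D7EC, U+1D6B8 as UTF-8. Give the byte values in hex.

F2 B1 AA B1 E1 82 A2 F0 A2 BD BF F0 9D 9F AC F0 9D 9A B8

U+B1AB1: 4-byte form → F2 B1 AA B1.
U+10A2: 3-byte form → E1 82 A2.
U+22F7F: 4-byte form → F0 A2 BD BF.
U+1D7EC: 4-byte form → F0 9D 9F AC.
U+1D6B8: 4-byte form → F0 9D 9A B8.
Concatenated (19 bytes): F2 B1 AA B1 E1 82 A2 F0 A2 BD BF F0 9D 9F AC F0 9D 9A B8.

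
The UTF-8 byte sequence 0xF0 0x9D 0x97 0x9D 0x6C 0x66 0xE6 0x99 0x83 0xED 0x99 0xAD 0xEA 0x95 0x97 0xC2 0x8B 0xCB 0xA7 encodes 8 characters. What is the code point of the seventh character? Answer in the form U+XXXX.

U+008B

Offset 0: leading byte 0xF0 = 11110000 → 4-byte char #1 = F0 9D 97 9D.
Offset 4: leading byte 0x6C = 01101100 → 1-byte char #2 = 6C.
Offset 5: leading byte 0x66 = 01100110 → 1-byte char #3 = 66.
Offset 6: leading byte 0xE6 = 11100110 → 3-byte char #4 = E6 99 83.
Offset 9: leading byte 0xED = 11101101 → 3-byte char #5 = ED 99 AD.
Offset 12: leading byte 0xEA = 11101010 → 3-byte char #6 = EA 95 97.
Offset 15: leading byte 0xC2 = 11000010 → 2-byte char #7 = C2 8B.
Leading byte 0xC2 = 11000010 matches 110xxxxx → 2-byte sequence.
Byte 1: 0xC2 = 11000010, payload 00010 (5 bits).
Byte 2: 0x8B = 10001011 (10xxxxxx ✓), payload 001011.
Concatenate: 00010001011 = 0x8B (11 bits → U+008B).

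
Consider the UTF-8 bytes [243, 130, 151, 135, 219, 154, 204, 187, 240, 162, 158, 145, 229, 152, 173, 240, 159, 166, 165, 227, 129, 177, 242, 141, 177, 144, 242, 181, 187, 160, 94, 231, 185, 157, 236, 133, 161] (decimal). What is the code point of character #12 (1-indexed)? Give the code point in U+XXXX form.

U+C161

Offset 0: leading byte 0xF3 = 11110011 → 4-byte char #1 = F3 82 97 87.
Offset 4: leading byte 0xDB = 11011011 → 2-byte char #2 = DB 9A.
Offset 6: leading byte 0xCC = 11001100 → 2-byte char #3 = CC BB.
Offset 8: leading byte 0xF0 = 11110000 → 4-byte char #4 = F0 A2 9E 91.
Offset 12: leading byte 0xE5 = 11100101 → 3-byte char #5 = E5 98 AD.
Offset 15: leading byte 0xF0 = 11110000 → 4-byte char #6 = F0 9F A6 A5.
Offset 19: leading byte 0xE3 = 11100011 → 3-byte char #7 = E3 81 B1.
Offset 22: leading byte 0xF2 = 11110010 → 4-byte char #8 = F2 8D B1 90.
Offset 26: leading byte 0xF2 = 11110010 → 4-byte char #9 = F2 B5 BB A0.
Offset 30: leading byte 0x5E = 01011110 → 1-byte char #10 = 5E.
Offset 31: leading byte 0xE7 = 11100111 → 3-byte char #11 = E7 B9 9D.
Offset 34: leading byte 0xEC = 11101100 → 3-byte char #12 = EC 85 A1.
Leading byte 0xEC = 11101100 matches 1110xxxx → 3-byte sequence.
Byte 1: 0xEC = 11101100, payload 1100 (4 bits).
Byte 2: 0x85 = 10000101 (10xxxxxx ✓), payload 000101.
Byte 3: 0xA1 = 10100001 (10xxxxxx ✓), payload 100001.
Concatenate: 1100000101100001 = 0xC161 (16 bits → U+C161).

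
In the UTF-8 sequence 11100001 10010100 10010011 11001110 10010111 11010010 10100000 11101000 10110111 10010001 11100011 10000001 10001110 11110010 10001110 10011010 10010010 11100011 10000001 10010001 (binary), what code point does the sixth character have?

Offset 0: leading byte 0xE1 = 11100001 → 3-byte char #1 = E1 94 93.
Offset 3: leading byte 0xCE = 11001110 → 2-byte char #2 = CE 97.
Offset 5: leading byte 0xD2 = 11010010 → 2-byte char #3 = D2 A0.
Offset 7: leading byte 0xE8 = 11101000 → 3-byte char #4 = E8 B7 91.
Offset 10: leading byte 0xE3 = 11100011 → 3-byte char #5 = E3 81 8E.
Offset 13: leading byte 0xF2 = 11110010 → 4-byte char #6 = F2 8E 9A 92.
Leading byte 0xF2 = 11110010 matches 11110xxx → 4-byte sequence.
Byte 1: 0xF2 = 11110010, payload 010 (3 bits).
Byte 2: 0x8E = 10001110 (10xxxxxx ✓), payload 001110.
Byte 3: 0x9A = 10011010 (10xxxxxx ✓), payload 011010.
Byte 4: 0x92 = 10010010 (10xxxxxx ✓), payload 010010.
Concatenate: 010001110011010010010 = 0x8E692 (21 bits → U+8E692).

U+8E692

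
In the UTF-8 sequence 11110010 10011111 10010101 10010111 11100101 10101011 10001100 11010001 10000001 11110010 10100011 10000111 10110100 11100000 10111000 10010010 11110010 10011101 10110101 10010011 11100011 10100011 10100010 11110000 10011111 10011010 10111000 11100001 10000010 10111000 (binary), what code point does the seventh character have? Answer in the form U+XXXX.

Offset 0: leading byte 0xF2 = 11110010 → 4-byte char #1 = F2 9F 95 97.
Offset 4: leading byte 0xE5 = 11100101 → 3-byte char #2 = E5 AB 8C.
Offset 7: leading byte 0xD1 = 11010001 → 2-byte char #3 = D1 81.
Offset 9: leading byte 0xF2 = 11110010 → 4-byte char #4 = F2 A3 87 B4.
Offset 13: leading byte 0xE0 = 11100000 → 3-byte char #5 = E0 B8 92.
Offset 16: leading byte 0xF2 = 11110010 → 4-byte char #6 = F2 9D B5 93.
Offset 20: leading byte 0xE3 = 11100011 → 3-byte char #7 = E3 A3 A2.
Leading byte 0xE3 = 11100011 matches 1110xxxx → 3-byte sequence.
Byte 1: 0xE3 = 11100011, payload 0011 (4 bits).
Byte 2: 0xA3 = 10100011 (10xxxxxx ✓), payload 100011.
Byte 3: 0xA2 = 10100010 (10xxxxxx ✓), payload 100010.
Concatenate: 0011100011100010 = 0x38E2 (16 bits → U+38E2).

U+38E2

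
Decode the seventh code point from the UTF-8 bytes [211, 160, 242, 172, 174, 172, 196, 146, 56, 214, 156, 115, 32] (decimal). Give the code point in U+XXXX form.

U+0020

Offset 0: leading byte 0xD3 = 11010011 → 2-byte char #1 = D3 A0.
Offset 2: leading byte 0xF2 = 11110010 → 4-byte char #2 = F2 AC AE AC.
Offset 6: leading byte 0xC4 = 11000100 → 2-byte char #3 = C4 92.
Offset 8: leading byte 0x38 = 00111000 → 1-byte char #4 = 38.
Offset 9: leading byte 0xD6 = 11010110 → 2-byte char #5 = D6 9C.
Offset 11: leading byte 0x73 = 01110011 → 1-byte char #6 = 73.
Offset 12: leading byte 0x20 = 00100000 → 1-byte char #7 = 20.
Leading byte 0x20 = 00100000 matches 0xxxxxxx → 1-byte sequence.
Byte 1: 0x20 = 00100000, payload 0100000 (7 bits).
Concatenate: 0100000 = 0x20 (7 bits → U+0020).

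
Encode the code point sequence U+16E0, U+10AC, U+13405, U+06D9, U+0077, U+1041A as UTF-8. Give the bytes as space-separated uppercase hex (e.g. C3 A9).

E1 9B A0 E1 82 AC F0 93 90 85 DB 99 77 F0 90 90 9A

U+16E0: 3-byte form → E1 9B A0.
U+10AC: 3-byte form → E1 82 AC.
U+13405: 4-byte form → F0 93 90 85.
U+06D9: 2-byte form → DB 99.
U+0077: 1-byte form → 77.
U+1041A: 4-byte form → F0 90 90 9A.
Concatenated (17 bytes): E1 9B A0 E1 82 AC F0 93 90 85 DB 99 77 F0 90 90 9A.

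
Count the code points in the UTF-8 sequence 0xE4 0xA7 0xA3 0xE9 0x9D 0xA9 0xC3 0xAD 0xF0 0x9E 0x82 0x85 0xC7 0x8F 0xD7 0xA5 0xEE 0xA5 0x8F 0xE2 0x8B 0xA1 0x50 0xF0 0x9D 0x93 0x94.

10

Byte at offset 0: 0xE4 = 11100100 → 3-byte char (#1). Advance 3.
Byte at offset 3: 0xE9 = 11101001 → 3-byte char (#2). Advance 3.
Byte at offset 6: 0xC3 = 11000011 → 2-byte char (#3). Advance 2.
Byte at offset 8: 0xF0 = 11110000 → 4-byte char (#4). Advance 4.
Byte at offset 12: 0xC7 = 11000111 → 2-byte char (#5). Advance 2.
Byte at offset 14: 0xD7 = 11010111 → 2-byte char (#6). Advance 2.
Byte at offset 16: 0xEE = 11101110 → 3-byte char (#7). Advance 3.
Byte at offset 19: 0xE2 = 11100010 → 3-byte char (#8). Advance 3.
Byte at offset 22: 0x50 = 01010000 → 1-byte char (#9). Advance 1.
Byte at offset 23: 0xF0 = 11110000 → 4-byte char (#10). Advance 4.
Reached end at offset 27 after 10 code points.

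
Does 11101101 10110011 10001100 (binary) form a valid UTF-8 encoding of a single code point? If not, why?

invalid (encodes a surrogate (U+D800–U+DFFF))

Structurally a 3-byte sequence; payload = 0xDCCC.
But 0xDCCC is in U+D800–U+DFFF, the surrogate range. Surrogates are not Unicode scalar values and are forbidden in UTF-8.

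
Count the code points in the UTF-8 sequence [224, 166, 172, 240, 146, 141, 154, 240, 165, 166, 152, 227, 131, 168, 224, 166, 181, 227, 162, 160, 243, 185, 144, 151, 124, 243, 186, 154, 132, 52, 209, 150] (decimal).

Byte at offset 0: 0xE0 = 11100000 → 3-byte char (#1). Advance 3.
Byte at offset 3: 0xF0 = 11110000 → 4-byte char (#2). Advance 4.
Byte at offset 7: 0xF0 = 11110000 → 4-byte char (#3). Advance 4.
Byte at offset 11: 0xE3 = 11100011 → 3-byte char (#4). Advance 3.
Byte at offset 14: 0xE0 = 11100000 → 3-byte char (#5). Advance 3.
Byte at offset 17: 0xE3 = 11100011 → 3-byte char (#6). Advance 3.
Byte at offset 20: 0xF3 = 11110011 → 4-byte char (#7). Advance 4.
Byte at offset 24: 0x7C = 01111100 → 1-byte char (#8). Advance 1.
Byte at offset 25: 0xF3 = 11110011 → 4-byte char (#9). Advance 4.
Byte at offset 29: 0x34 = 00110100 → 1-byte char (#10). Advance 1.
Byte at offset 30: 0xD1 = 11010001 → 2-byte char (#11). Advance 2.
Reached end at offset 32 after 11 code points.

11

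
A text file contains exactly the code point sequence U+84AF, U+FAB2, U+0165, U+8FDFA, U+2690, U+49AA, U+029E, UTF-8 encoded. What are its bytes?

U+84AF: 3-byte form → E8 92 AF.
U+FAB2: 3-byte form → EF AA B2.
U+0165: 2-byte form → C5 A5.
U+8FDFA: 4-byte form → F2 8F B7 BA.
U+2690: 3-byte form → E2 9A 90.
U+49AA: 3-byte form → E4 A6 AA.
U+029E: 2-byte form → CA 9E.
Concatenated (20 bytes): E8 92 AF EF AA B2 C5 A5 F2 8F B7 BA E2 9A 90 E4 A6 AA CA 9E.

E8 92 AF EF AA B2 C5 A5 F2 8F B7 BA E2 9A 90 E4 A6 AA CA 9E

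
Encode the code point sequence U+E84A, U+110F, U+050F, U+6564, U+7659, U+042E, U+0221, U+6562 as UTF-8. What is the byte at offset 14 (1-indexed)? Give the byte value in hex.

0x99

1-indexed offset 14 is 0-indexed offset 13.
U+E84A → 3-byte form EE A1 8A at offsets 0–2.
U+110F → 3-byte form E1 84 8F at offsets 3–5.
U+050F → 2-byte form D4 8F at offsets 6–7.
U+6564 → 3-byte form E6 95 A4 at offsets 8–10.
U+7659 → 3-byte form E7 99 99 at offsets 11–13.
Offset 13 falls in char 5's range; it's byte 3 of E7 99 99 = 0x99.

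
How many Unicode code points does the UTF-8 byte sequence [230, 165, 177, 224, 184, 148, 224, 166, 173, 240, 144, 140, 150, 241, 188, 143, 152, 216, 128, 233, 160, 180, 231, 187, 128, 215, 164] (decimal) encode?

9

Byte at offset 0: 0xE6 = 11100110 → 3-byte char (#1). Advance 3.
Byte at offset 3: 0xE0 = 11100000 → 3-byte char (#2). Advance 3.
Byte at offset 6: 0xE0 = 11100000 → 3-byte char (#3). Advance 3.
Byte at offset 9: 0xF0 = 11110000 → 4-byte char (#4). Advance 4.
Byte at offset 13: 0xF1 = 11110001 → 4-byte char (#5). Advance 4.
Byte at offset 17: 0xD8 = 11011000 → 2-byte char (#6). Advance 2.
Byte at offset 19: 0xE9 = 11101001 → 3-byte char (#7). Advance 3.
Byte at offset 22: 0xE7 = 11100111 → 3-byte char (#8). Advance 3.
Byte at offset 25: 0xD7 = 11010111 → 2-byte char (#9). Advance 2.
Reached end at offset 27 after 9 code points.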